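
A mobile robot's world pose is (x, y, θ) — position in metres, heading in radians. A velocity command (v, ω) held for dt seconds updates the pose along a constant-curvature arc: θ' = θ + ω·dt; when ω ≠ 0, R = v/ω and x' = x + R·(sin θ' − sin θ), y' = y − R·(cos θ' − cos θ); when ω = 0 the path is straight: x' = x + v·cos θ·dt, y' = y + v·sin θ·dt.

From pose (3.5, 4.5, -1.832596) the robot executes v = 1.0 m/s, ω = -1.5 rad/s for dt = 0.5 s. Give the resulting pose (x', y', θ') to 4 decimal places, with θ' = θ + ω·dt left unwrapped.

(3.2096, 4.1074, -2.5826)

θ' = -1.8326 + -1.5·0.5 = -2.5826
R = v/ω = 1.0/-1.5 = -0.6667
x' = 3.5 + -0.6667·(sin -2.5826 − sin -1.8326) = 3.2096
y' = 4.5 − -0.6667·(cos -2.5826 − cos -1.8326) = 4.1074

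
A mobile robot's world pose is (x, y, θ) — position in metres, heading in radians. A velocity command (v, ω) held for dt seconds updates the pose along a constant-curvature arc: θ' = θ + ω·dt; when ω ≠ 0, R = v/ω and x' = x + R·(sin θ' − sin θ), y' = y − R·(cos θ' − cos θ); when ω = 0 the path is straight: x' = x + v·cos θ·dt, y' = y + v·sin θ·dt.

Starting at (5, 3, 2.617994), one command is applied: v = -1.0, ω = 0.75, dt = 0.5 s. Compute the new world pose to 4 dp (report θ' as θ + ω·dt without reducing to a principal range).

(5.4693, 2.8361, 2.9930)

θ' = 2.6180 + 0.75·0.5 = 2.9930
R = v/ω = -1.0/0.75 = -1.3333
x' = 5 + -1.3333·(sin 2.9930 − sin 2.6180) = 5.4693
y' = 3 − -1.3333·(cos 2.9930 − cos 2.6180) = 2.8361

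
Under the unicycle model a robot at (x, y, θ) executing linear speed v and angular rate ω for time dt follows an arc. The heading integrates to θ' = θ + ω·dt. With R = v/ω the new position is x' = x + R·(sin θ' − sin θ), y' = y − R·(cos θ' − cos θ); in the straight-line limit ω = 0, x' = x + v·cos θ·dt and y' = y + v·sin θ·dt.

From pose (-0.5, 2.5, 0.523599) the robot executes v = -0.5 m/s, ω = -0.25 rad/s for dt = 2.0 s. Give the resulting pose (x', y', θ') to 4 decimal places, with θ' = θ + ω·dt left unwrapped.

(-1.4528, 2.2326, 0.0236)

θ' = 0.5236 + -0.25·2.0 = 0.0236
R = v/ω = -0.5/-0.25 = 2.0000
x' = -0.5 + 2.0000·(sin 0.0236 − sin 0.5236) = -1.4528
y' = 2.5 − 2.0000·(cos 0.0236 − cos 0.5236) = 2.2326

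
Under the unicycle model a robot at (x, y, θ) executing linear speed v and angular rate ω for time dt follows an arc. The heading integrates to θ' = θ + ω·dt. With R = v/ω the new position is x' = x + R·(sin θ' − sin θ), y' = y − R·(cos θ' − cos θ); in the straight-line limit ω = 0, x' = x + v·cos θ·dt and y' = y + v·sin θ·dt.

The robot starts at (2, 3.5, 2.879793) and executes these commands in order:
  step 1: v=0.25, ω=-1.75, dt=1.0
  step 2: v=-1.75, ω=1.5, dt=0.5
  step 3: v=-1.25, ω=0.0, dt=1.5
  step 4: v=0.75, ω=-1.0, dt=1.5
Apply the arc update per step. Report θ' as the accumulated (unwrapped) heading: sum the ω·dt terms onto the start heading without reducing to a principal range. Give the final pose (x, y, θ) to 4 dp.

step 1: θ'=1.1298 (R=-0.1429) → pose (1.9078, 3.6990, 1.1298)
step 2: θ'=1.8798 (R=-1.1667) → pose (1.8514, 2.8462, 1.8798)
step 3: θ'=1.8798 (straight) → pose (2.4216, 1.0600, 1.8798)
step 4: θ'=0.3798 (R=-0.7500) → pose (2.8580, 1.9846, 0.3798)

(2.8580, 1.9846, 0.3798)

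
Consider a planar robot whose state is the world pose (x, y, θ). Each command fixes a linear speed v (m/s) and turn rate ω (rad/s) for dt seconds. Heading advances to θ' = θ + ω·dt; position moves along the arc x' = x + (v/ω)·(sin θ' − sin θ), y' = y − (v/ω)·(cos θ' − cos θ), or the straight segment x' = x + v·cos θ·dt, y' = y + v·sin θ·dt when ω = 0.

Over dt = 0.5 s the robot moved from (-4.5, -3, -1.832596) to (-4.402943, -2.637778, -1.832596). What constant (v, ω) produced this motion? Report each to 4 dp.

Δθ = -1.832596 − -1.832596 = 0.000000
ω = Δθ/dt = 0.000000/0.5 = 0.0000
ω = 0 → v = (Δx·cos θ + Δy·sin θ)/dt = -0.7500

v = -0.7500, ω = 0.0000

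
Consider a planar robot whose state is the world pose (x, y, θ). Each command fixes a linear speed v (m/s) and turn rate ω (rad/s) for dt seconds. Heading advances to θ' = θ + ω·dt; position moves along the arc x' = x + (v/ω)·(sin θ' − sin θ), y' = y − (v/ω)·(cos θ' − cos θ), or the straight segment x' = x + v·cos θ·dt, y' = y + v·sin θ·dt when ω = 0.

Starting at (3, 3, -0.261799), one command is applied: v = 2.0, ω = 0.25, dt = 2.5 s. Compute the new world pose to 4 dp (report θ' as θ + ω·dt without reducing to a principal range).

(7.9127, 3.2493, 0.3632)

θ' = -0.2618 + 0.25·2.5 = 0.3632
R = v/ω = 2.0/0.25 = 8.0000
x' = 3 + 8.0000·(sin 0.3632 − sin -0.2618) = 7.9127
y' = 3 − 8.0000·(cos 0.3632 − cos -0.2618) = 3.2493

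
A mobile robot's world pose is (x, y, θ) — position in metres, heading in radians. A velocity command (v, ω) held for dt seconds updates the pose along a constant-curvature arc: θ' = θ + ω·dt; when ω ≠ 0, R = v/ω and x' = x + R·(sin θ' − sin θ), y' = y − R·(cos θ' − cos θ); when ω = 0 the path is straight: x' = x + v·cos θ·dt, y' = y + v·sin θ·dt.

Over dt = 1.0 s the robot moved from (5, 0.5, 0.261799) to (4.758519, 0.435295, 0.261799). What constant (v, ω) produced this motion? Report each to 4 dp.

v = -0.2500, ω = 0.0000

Δθ = 0.261799 − 0.261799 = 0.000000
ω = Δθ/dt = 0.000000/1.0 = 0.0000
ω = 0 → v = (Δx·cos θ + Δy·sin θ)/dt = -0.2500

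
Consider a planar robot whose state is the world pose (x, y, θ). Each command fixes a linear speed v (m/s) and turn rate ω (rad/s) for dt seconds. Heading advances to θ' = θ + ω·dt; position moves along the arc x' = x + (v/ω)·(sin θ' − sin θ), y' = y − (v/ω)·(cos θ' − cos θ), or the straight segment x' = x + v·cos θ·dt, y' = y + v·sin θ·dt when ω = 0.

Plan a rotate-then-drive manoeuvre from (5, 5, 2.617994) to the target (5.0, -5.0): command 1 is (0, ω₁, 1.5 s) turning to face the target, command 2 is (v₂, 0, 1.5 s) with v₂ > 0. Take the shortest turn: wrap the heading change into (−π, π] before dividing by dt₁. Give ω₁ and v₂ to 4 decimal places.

heading to target = atan2(-5−5, 5−5) = -1.5708
Δθ = wrap(-1.5708 − 2.6180) = 2.0944; ω₁ = Δθ/dt₁ = 1.3963
distance = √((5−5)² + (-5−5)²) = 10.0000; v₂ = distance/dt₂ = 6.6667

ω₁ = 1.3963, v₂ = 6.6667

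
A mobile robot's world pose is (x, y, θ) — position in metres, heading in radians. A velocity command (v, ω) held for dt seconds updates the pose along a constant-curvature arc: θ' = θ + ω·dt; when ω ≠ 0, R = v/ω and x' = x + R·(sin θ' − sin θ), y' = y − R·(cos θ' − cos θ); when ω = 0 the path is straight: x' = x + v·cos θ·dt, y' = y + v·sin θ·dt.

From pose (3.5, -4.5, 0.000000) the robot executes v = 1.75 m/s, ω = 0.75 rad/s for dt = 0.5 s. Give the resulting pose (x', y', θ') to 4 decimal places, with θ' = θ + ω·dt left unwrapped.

θ' = 0.0000 + 0.75·0.5 = 0.3750
R = v/ω = 1.75/0.75 = 2.3333
x' = 3.5 + 2.3333·(sin 0.3750 − sin 0.0000) = 4.3546
y' = -4.5 − 2.3333·(cos 0.3750 − cos 0.0000) = -4.3379

(4.3546, -4.3379, 0.3750)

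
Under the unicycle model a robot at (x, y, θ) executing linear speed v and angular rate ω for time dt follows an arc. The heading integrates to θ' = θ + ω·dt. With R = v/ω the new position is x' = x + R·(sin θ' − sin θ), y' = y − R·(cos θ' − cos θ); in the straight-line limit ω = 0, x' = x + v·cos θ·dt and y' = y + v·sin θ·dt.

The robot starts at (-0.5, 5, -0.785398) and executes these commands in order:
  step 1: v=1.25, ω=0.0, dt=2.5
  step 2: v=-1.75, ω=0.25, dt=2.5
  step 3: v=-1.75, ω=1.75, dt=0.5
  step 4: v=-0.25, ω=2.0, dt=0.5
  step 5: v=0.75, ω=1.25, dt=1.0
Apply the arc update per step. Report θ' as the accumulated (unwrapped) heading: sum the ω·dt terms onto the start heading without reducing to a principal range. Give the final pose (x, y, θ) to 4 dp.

step 1: θ'=-0.7854 (straight) → pose (1.7097, 2.7903, -0.7854)
step 2: θ'=-0.1604 (R=-7.0000) → pose (-2.1221, 4.7507, -0.1604)
step 3: θ'=0.7146 (R=-1.0000) → pose (-2.9371, 4.5189, 0.7146)
step 4: θ'=1.7146 (R=-0.1250) → pose (-2.9789, 4.4065, 1.7146)
step 5: θ'=2.9646 (R=0.6000) → pose (-3.4670, 4.9112, 2.9646)

(-3.4670, 4.9112, 2.9646)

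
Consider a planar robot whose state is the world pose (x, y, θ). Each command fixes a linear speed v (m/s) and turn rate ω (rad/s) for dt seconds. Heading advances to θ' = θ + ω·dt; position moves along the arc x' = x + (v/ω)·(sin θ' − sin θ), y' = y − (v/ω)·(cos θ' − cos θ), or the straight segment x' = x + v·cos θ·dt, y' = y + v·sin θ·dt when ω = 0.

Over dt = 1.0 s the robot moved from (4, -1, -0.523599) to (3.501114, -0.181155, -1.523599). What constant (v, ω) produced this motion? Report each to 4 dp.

Δθ = -1.523599 − -0.523599 = -1.000000
ω = Δθ/dt = -1.000000/1.0 = -1.0000
R = −Δy/(cos θ' − cos θ) = 1.0000
v = R·ω = 1.0000·-1.0000 = -1.0000

v = -1.0000, ω = -1.0000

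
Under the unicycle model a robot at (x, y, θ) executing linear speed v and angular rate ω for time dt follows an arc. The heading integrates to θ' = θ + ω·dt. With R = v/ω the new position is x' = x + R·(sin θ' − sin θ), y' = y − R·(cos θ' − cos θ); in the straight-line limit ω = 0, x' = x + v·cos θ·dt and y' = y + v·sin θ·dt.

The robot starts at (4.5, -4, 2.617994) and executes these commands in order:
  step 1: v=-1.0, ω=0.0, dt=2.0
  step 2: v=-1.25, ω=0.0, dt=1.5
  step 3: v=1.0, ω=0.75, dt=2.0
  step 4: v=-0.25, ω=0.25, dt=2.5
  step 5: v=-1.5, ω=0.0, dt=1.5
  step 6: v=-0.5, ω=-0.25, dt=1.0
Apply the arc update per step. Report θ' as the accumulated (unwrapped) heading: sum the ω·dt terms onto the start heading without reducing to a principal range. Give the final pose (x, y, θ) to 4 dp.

step 1: θ'=2.6180 (straight) → pose (6.2321, -5.0000, 2.6180)
step 2: θ'=2.6180 (straight) → pose (7.8558, -5.9375, 2.6180)
step 3: θ'=4.1180 (R=1.3333) → pose (6.0845, -6.3455, 4.1180)
step 4: θ'=4.7430 (R=-1.0000) → pose (6.2556, -5.7549, 4.7430)
step 5: θ'=4.7430 (straight) → pose (6.1867, -3.5060, 4.7430)
step 6: θ'=4.4930 (R=2.0000) → pose (6.2337, -3.0095, 4.4930)

(6.2337, -3.0095, 4.4930)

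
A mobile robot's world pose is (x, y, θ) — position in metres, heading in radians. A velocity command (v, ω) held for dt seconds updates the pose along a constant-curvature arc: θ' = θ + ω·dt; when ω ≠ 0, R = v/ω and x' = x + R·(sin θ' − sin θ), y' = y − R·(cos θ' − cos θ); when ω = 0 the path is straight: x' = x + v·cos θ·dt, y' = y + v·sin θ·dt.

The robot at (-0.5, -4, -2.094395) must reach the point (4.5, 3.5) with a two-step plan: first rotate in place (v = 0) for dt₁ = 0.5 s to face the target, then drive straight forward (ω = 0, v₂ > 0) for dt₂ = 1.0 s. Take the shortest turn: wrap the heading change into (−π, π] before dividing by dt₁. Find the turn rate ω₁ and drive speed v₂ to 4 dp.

heading to target = atan2(3.5−-4, 4.5−-0.5) = 0.9828
Δθ = wrap(0.9828 − -2.0944) = 3.0772; ω₁ = Δθ/dt₁ = 6.1544
distance = √((4.5−-0.5)² + (3.5−-4)²) = 9.0139; v₂ = distance/dt₂ = 9.0139

ω₁ = 6.1544, v₂ = 9.0139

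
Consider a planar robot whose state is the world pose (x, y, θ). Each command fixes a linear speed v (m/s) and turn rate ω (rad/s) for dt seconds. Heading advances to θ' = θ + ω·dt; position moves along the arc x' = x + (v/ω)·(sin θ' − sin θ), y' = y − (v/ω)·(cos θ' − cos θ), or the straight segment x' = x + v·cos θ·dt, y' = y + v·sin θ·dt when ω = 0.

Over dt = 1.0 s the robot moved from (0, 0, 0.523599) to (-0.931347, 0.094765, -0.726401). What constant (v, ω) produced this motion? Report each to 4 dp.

Δθ = -0.726401 − 0.523599 = -1.250000
ω = Δθ/dt = -1.250000/1.0 = -1.2500
R = Δx/(sin θ' − sin θ) = 0.8000
v = R·ω = 0.8000·-1.2500 = -1.0000

v = -1.0000, ω = -1.2500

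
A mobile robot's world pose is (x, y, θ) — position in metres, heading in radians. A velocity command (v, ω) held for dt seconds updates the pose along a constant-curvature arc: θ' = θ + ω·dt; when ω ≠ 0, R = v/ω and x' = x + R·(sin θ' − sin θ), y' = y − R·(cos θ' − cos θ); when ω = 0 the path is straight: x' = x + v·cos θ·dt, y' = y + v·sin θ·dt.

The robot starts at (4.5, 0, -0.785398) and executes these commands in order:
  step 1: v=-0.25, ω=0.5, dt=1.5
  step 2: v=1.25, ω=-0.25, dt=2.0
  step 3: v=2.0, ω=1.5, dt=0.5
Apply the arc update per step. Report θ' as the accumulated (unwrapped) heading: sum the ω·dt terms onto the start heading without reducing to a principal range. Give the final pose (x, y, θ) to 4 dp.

(7.5023, -0.7064, 0.2146)

step 1: θ'=-0.0354 (R=-0.5000) → pose (4.1641, 0.1461, -0.0354)
step 2: θ'=-0.5354 (R=-5.0000) → pose (6.5381, -0.5504, -0.5354)
step 3: θ'=0.2146 (R=1.3333) → pose (7.5023, -0.7064, 0.2146)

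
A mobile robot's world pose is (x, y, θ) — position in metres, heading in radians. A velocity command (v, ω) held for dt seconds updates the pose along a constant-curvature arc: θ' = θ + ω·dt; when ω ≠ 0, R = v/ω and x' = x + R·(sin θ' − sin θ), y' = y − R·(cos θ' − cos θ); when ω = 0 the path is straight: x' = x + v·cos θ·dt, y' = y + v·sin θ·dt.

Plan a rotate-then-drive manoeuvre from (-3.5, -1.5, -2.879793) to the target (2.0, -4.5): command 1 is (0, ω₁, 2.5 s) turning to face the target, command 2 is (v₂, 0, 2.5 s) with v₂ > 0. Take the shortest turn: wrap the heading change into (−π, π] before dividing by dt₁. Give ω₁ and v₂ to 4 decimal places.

heading to target = atan2(-4.5−-1.5, 2−-3.5) = -0.4993
Δθ = wrap(-0.4993 − -2.8798) = 2.3804; ω₁ = Δθ/dt₁ = 0.9522
distance = √((2−-3.5)² + (-4.5−-1.5)²) = 6.2650; v₂ = distance/dt₂ = 2.5060

ω₁ = 0.9522, v₂ = 2.5060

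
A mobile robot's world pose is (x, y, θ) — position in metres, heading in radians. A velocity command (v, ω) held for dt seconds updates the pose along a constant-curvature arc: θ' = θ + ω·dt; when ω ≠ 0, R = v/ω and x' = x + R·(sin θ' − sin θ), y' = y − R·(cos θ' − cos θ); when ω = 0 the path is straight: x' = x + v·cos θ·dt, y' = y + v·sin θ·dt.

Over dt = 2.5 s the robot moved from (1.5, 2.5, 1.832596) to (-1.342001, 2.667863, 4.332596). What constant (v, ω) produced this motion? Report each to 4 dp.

v = 1.5000, ω = 1.0000

Δθ = 4.332596 − 1.832596 = 2.500000
ω = Δθ/dt = 2.500000/2.5 = 1.0000
R = Δx/(sin θ' − sin θ) = 1.5000
v = R·ω = 1.5000·1.0000 = 1.5000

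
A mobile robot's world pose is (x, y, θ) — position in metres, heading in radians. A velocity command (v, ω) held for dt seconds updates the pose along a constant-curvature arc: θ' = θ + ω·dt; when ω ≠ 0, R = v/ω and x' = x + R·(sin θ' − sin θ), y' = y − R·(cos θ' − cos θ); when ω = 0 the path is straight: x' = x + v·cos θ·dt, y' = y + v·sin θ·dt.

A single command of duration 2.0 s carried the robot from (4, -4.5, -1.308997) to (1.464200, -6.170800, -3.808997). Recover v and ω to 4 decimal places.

v = 2.0000, ω = -1.2500

Δθ = -3.808997 − -1.308997 = -2.500000
ω = Δθ/dt = -2.500000/2.0 = -1.2500
R = Δx/(sin θ' − sin θ) = -1.6000
v = R·ω = -1.6000·-1.2500 = 2.0000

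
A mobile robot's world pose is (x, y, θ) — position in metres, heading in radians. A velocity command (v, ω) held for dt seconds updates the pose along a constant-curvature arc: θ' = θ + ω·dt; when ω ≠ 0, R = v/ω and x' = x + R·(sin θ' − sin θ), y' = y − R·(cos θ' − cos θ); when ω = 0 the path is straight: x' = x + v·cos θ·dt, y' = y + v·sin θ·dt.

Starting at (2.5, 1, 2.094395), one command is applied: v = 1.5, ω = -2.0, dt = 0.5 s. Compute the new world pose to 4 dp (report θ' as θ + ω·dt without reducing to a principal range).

(2.4830, 1.7189, 1.0944)

θ' = 2.0944 + -2.0·0.5 = 1.0944
R = v/ω = 1.5/-2.0 = -0.7500
x' = 2.5 + -0.7500·(sin 1.0944 − sin 2.0944) = 2.4830
y' = 1 − -0.7500·(cos 1.0944 − cos 2.0944) = 1.7189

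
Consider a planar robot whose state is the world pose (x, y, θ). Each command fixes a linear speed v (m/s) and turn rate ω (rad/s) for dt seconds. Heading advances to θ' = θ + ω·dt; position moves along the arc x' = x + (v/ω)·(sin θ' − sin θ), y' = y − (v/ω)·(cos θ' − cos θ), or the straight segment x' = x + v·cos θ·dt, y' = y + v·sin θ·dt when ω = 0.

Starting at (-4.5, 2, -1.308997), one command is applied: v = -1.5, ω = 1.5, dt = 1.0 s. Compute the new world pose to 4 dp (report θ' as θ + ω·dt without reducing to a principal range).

θ' = -1.3090 + 1.5·1.0 = 0.1910
R = v/ω = -1.5/1.5 = -1.0000
x' = -4.5 + -1.0000·(sin 0.1910 − sin -1.3090) = -5.6558
y' = 2 − -1.0000·(cos 0.1910 − cos -1.3090) = 2.7230

(-5.6558, 2.7230, 0.1910)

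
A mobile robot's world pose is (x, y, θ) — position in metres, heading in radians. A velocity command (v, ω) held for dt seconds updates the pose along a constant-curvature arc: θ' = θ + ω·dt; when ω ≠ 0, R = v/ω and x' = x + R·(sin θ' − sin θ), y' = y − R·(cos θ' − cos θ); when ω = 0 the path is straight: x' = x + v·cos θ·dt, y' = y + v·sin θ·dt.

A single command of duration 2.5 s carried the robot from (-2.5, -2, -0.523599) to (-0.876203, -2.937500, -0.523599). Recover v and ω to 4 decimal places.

Δθ = -0.523599 − -0.523599 = 0.000000
ω = Δθ/dt = 0.000000/2.5 = 0.0000
ω = 0 → v = (Δx·cos θ + Δy·sin θ)/dt = 0.7500

v = 0.7500, ω = 0.0000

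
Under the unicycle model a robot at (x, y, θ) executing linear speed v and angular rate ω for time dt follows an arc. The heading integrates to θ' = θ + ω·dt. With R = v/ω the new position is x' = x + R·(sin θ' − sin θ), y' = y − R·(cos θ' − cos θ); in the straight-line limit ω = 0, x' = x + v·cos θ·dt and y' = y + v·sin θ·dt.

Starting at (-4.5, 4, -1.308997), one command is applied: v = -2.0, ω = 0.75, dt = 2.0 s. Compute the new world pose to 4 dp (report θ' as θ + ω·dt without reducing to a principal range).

θ' = -1.3090 + 0.75·2.0 = 0.1910
R = v/ω = -2.0/0.75 = -2.6667
x' = -4.5 + -2.6667·(sin 0.1910 − sin -1.3090) = -7.5821
y' = 4 − -2.6667·(cos 0.1910 − cos -1.3090) = 5.9280

(-7.5821, 5.9280, 0.1910)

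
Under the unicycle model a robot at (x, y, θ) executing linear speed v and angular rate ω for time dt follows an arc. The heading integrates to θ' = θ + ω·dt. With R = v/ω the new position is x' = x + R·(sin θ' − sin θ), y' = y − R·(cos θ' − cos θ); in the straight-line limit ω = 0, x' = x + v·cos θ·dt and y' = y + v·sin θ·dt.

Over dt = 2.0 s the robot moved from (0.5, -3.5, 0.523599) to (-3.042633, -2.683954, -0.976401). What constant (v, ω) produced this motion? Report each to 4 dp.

Δθ = -0.976401 − 0.523599 = -1.500000
ω = Δθ/dt = -1.500000/2.0 = -0.7500
R = Δx/(sin θ' − sin θ) = 2.6667
v = R·ω = 2.6667·-0.7500 = -2.0000

v = -2.0000, ω = -0.7500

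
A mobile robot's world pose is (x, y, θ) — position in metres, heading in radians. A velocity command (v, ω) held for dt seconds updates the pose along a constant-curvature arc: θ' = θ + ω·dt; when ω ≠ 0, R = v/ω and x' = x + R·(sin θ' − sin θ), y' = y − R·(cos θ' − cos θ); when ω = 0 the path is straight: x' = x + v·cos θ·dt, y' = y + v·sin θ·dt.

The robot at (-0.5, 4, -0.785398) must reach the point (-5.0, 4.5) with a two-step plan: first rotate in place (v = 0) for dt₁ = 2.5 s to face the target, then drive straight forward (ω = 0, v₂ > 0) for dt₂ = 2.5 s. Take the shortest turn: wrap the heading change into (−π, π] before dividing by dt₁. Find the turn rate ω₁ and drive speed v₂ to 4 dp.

heading to target = atan2(4.5−4, -5−-0.5) = 3.0309
Δθ = wrap(3.0309 − -0.7854) = -2.4669; ω₁ = Δθ/dt₁ = -0.9867
distance = √((-5−-0.5)² + (4.5−4)²) = 4.5277; v₂ = distance/dt₂ = 1.8111

ω₁ = -0.9867, v₂ = 1.8111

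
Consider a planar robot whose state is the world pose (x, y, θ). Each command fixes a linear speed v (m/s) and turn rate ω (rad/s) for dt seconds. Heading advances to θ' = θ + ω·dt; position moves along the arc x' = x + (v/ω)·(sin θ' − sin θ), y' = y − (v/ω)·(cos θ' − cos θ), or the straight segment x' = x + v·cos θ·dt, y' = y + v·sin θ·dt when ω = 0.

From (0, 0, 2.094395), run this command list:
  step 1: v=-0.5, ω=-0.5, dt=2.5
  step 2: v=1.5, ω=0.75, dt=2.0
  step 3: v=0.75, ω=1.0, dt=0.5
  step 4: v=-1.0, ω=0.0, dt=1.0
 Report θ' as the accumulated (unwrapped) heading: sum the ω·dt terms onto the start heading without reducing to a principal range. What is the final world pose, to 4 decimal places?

step 1: θ'=0.8444 (R=1.0000) → pose (-0.1185, -1.1642, 0.8444)
step 2: θ'=2.3444 (R=2.0000) → pose (-0.1828, 1.5616, 2.3444)
step 3: θ'=2.8444 (R=0.7500) → pose (-0.4997, 1.7547, 2.8444)
step 4: θ'=2.8444 (straight) → pose (0.4564, 1.4619, 2.8444)

(0.4564, 1.4619, 2.8444)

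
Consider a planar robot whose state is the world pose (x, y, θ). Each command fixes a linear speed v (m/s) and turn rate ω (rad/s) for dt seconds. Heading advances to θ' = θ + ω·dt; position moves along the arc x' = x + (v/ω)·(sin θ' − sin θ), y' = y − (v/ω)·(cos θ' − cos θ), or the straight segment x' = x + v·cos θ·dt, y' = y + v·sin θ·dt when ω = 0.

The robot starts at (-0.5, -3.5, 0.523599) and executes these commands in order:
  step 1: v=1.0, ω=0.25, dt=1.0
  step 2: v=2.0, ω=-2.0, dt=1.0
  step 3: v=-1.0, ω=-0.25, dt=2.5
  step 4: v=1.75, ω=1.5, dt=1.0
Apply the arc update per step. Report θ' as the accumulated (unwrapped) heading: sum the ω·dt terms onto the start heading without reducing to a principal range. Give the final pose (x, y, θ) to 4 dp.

step 1: θ'=0.7736 (R=4.0000) → pose (0.2949, -2.8975, 0.7736)
step 2: θ'=-1.2264 (R=-1.0000) → pose (1.9349, -3.2753, -1.2264)
step 3: θ'=-1.8514 (R=4.0000) → pose (1.8564, -0.8170, -1.8514)
step 4: θ'=-0.3514 (R=1.1667) → pose (2.5759, -2.2355, -0.3514)

(2.5759, -2.2355, -0.3514)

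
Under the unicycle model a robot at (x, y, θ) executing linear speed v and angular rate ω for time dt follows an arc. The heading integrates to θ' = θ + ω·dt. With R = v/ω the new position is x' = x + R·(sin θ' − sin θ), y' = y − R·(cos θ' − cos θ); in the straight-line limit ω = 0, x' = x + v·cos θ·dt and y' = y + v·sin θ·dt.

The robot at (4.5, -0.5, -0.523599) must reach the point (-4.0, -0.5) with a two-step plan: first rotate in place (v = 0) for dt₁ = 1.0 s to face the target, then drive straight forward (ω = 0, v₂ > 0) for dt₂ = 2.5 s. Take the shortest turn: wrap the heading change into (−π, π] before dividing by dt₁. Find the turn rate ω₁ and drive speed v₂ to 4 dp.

ω₁ = -2.6180, v₂ = 3.4000

heading to target = atan2(-0.5−-0.5, -4−4.5) = 3.1416
Δθ = wrap(3.1416 − -0.5236) = -2.6180; ω₁ = Δθ/dt₁ = -2.6180
distance = √((-4−4.5)² + (-0.5−-0.5)²) = 8.5000; v₂ = distance/dt₂ = 3.4000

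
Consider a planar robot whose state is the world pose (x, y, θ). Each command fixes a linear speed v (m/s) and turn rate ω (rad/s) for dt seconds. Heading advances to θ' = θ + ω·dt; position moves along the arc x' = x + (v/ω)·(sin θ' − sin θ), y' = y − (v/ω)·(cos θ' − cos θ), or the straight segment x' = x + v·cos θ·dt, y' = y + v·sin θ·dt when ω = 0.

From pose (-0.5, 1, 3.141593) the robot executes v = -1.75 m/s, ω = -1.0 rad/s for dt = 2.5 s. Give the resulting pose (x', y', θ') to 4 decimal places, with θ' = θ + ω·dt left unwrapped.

θ' = 3.1416 + -1.0·2.5 = 0.6416
R = v/ω = -1.75/-1.0 = 1.7500
x' = -0.5 + 1.7500·(sin 0.6416 − sin 3.1416) = 0.5473
y' = 1 − 1.7500·(cos 0.6416 − cos 3.1416) = -2.1520

(0.5473, -2.1520, 0.6416)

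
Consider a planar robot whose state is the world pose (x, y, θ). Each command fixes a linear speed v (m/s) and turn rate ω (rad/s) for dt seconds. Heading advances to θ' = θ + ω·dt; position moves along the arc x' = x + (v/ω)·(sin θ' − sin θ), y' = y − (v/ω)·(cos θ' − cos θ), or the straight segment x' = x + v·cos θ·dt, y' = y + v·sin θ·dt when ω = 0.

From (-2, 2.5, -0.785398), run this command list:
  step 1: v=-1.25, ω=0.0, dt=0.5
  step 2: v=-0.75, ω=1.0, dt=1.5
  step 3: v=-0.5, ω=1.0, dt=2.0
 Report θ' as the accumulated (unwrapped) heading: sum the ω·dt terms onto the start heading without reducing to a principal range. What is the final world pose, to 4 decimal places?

step 1: θ'=-0.7854 (straight) → pose (-2.4419, 2.9419, -0.7854)
step 2: θ'=0.7146 (R=-0.7500) → pose (-3.4638, 2.9781, 0.7146)
step 3: θ'=2.7146 (R=-0.5000) → pose (-3.3432, 2.1453, 2.7146)

(-3.3432, 2.1453, 2.7146)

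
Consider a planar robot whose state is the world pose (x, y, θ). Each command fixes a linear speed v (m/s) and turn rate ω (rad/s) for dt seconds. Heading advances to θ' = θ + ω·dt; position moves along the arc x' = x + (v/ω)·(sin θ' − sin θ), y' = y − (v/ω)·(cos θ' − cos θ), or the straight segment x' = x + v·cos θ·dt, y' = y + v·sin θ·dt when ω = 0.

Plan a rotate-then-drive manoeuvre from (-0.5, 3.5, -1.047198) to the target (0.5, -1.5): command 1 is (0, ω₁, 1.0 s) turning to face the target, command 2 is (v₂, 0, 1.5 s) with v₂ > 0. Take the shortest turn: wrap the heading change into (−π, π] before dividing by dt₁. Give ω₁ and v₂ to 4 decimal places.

ω₁ = -0.3262, v₂ = 3.3993

heading to target = atan2(-1.5−3.5, 0.5−-0.5) = -1.3734
Δθ = wrap(-1.3734 − -1.0472) = -0.3262; ω₁ = Δθ/dt₁ = -0.3262
distance = √((0.5−-0.5)² + (-1.5−3.5)²) = 5.0990; v₂ = distance/dt₂ = 3.3993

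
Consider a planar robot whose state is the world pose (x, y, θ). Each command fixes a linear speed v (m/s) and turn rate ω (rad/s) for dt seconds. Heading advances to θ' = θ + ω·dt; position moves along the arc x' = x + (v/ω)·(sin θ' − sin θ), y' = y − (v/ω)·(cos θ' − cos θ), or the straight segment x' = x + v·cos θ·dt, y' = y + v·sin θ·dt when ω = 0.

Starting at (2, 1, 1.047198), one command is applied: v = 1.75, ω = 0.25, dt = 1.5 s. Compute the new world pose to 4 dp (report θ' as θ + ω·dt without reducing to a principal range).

θ' = 1.0472 + 0.25·1.5 = 1.4222
R = v/ω = 1.75/0.25 = 7.0000
x' = 2 + 7.0000·(sin 1.4222 − sin 1.0472) = 2.8607
y' = 1 − 7.0000·(cos 1.4222 − cos 1.0472) = 3.4636

(2.8607, 3.4636, 1.4222)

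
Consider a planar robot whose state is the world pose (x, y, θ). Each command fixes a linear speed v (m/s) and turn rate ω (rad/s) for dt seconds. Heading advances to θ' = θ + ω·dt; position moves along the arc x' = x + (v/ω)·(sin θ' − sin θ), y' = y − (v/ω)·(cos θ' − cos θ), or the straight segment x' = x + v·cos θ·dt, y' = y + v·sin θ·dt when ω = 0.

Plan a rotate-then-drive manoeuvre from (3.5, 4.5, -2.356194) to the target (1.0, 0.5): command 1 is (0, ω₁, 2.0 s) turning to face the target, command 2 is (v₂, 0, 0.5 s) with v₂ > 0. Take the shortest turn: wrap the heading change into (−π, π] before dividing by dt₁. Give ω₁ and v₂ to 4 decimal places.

ω₁ = 0.1134, v₂ = 9.4340

heading to target = atan2(0.5−4.5, 1−3.5) = -2.1294
Δθ = wrap(-2.1294 − -2.3562) = 0.2268; ω₁ = Δθ/dt₁ = 0.1134
distance = √((1−3.5)² + (0.5−4.5)²) = 4.7170; v₂ = distance/dt₂ = 9.4340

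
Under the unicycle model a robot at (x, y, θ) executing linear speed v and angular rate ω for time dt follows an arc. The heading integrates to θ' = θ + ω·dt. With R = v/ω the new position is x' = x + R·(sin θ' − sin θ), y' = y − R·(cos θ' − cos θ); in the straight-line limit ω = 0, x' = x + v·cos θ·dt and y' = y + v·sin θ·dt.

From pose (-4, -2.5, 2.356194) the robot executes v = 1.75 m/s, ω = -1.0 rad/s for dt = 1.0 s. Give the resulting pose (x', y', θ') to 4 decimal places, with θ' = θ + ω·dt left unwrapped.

θ' = 2.3562 + -1.0·1.0 = 1.3562
R = v/ω = 1.75/-1.0 = -1.7500
x' = -4 + -1.7500·(sin 1.3562 − sin 2.3562) = -4.4724
y' = -2.5 − -1.7500·(cos 1.3562 − cos 2.3562) = -0.8899

(-4.4724, -0.8899, 1.3562)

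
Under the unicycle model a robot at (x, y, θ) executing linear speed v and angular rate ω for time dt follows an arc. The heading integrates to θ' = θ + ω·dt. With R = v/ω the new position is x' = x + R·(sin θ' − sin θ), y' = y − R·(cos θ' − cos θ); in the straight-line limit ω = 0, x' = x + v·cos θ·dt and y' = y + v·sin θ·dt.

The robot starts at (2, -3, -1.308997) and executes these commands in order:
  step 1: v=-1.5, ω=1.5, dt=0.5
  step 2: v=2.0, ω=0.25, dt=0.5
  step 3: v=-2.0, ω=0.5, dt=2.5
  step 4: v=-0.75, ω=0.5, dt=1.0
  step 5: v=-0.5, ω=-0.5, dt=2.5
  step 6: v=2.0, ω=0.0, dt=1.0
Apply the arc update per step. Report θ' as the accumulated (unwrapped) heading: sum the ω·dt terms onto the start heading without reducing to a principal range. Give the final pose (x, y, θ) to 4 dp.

(-1.4176, -5.0392, 0.0660)

step 1: θ'=-0.5590 (R=-1.0000) → pose (1.5644, -2.4110, -0.5590)
step 2: θ'=-0.4340 (R=8.0000) → pose (2.4431, -2.8871, -0.4340)
step 3: θ'=0.8160 (R=-4.0000) → pose (-2.1526, -3.7757, 0.8160)
step 4: θ'=1.3160 (R=-1.5000) → pose (-2.5115, -4.4253, 1.3160)
step 5: θ'=0.0660 (R=1.0000) → pose (-3.4133, -5.1711, 0.0660)
step 6: θ'=0.0660 (straight) → pose (-1.4176, -5.0392, 0.0660)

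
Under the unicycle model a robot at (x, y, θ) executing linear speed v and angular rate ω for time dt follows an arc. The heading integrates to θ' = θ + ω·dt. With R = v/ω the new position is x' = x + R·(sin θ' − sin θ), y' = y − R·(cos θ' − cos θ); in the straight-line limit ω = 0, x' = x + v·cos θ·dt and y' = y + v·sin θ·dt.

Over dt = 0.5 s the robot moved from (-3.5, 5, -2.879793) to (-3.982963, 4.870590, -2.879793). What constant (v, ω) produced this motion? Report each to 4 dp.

Δθ = -2.879793 − -2.879793 = 0.000000
ω = Δθ/dt = 0.000000/0.5 = 0.0000
ω = 0 → v = (Δx·cos θ + Δy·sin θ)/dt = 1.0000

v = 1.0000, ω = 0.0000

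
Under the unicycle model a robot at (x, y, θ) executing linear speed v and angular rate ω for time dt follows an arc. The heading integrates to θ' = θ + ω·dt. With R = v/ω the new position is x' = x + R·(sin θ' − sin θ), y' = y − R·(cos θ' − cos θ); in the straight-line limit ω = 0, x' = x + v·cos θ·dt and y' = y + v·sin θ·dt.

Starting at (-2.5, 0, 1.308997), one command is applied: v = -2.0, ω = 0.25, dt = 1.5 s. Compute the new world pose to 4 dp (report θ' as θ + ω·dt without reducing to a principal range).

θ' = 1.3090 + 0.25·1.5 = 1.6840
R = v/ω = -2.0/0.25 = -8.0000
x' = -2.5 + -8.0000·(sin 1.6840 − sin 1.3090) = -2.7214
y' = 0 − -8.0000·(cos 1.6840 − cos 1.3090) = -2.9742

(-2.7214, -2.9742, 1.6840)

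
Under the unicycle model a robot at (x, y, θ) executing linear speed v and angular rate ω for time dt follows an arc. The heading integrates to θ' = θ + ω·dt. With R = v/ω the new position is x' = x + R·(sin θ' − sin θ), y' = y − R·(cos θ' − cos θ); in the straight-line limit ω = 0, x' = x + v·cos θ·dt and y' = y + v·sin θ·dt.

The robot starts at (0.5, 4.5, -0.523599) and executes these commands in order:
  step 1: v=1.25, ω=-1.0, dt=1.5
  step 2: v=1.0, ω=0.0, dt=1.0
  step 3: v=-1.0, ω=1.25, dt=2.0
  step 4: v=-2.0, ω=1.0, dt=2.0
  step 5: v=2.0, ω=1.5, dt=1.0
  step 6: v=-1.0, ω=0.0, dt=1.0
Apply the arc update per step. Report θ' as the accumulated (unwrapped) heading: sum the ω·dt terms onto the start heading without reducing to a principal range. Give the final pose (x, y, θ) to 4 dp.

step 1: θ'=-2.0236 (R=-1.2500) → pose (0.9990, 2.8706, -2.0236)
step 2: θ'=-2.0236 (straight) → pose (0.5615, 1.9714, -2.0236)
step 3: θ'=0.4764 (R=-0.8000) → pose (-0.5247, 3.0323, 0.4764)
step 4: θ'=2.4764 (R=-2.0000) → pose (-0.8420, -0.3186, 2.4764)
step 5: θ'=3.9764 (R=1.3333) → pose (-2.6531, -0.4726, 3.9764)
step 6: θ'=3.9764 (straight) → pose (-1.9818, 0.2686, 3.9764)

(-1.9818, 0.2686, 3.9764)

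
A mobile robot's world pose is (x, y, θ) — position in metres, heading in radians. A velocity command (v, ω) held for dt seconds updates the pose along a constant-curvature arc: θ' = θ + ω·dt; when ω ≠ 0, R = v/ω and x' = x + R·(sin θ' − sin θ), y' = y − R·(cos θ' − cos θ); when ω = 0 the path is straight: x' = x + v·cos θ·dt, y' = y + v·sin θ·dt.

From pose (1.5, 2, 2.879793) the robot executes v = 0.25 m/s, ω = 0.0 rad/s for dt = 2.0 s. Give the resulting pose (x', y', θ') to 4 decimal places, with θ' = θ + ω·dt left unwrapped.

(1.0170, 2.1294, 2.8798)

θ' = 2.8798 + 0.0·2.0 = 2.8798
ω = 0 → straight: x' = 1.5 + 0.25·cos(2.8798)·2.0 = 1.0170
y' = 2 + 0.25·sin(2.8798)·2.0 = 2.1294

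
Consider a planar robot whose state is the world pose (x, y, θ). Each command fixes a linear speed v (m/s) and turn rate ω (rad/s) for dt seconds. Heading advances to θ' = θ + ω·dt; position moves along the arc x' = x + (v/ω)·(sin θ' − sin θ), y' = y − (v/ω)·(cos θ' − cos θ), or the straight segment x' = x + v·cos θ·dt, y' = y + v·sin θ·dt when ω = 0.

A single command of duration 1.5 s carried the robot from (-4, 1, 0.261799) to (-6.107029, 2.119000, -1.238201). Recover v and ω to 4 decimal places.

v = -1.7500, ω = -1.0000

Δθ = -1.238201 − 0.261799 = -1.500000
ω = Δθ/dt = -1.500000/1.5 = -1.0000
R = Δx/(sin θ' − sin θ) = 1.7500
v = R·ω = 1.7500·-1.0000 = -1.7500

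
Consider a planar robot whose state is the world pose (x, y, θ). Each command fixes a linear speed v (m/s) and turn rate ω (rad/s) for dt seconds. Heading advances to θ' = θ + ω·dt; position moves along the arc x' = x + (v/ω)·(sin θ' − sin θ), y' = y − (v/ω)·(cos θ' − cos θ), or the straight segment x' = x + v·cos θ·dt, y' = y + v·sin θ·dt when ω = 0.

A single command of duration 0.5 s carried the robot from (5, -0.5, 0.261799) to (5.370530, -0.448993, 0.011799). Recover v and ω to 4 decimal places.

v = 0.7500, ω = -0.5000

Δθ = 0.011799 − 0.261799 = -0.250000
ω = Δθ/dt = -0.250000/0.5 = -0.5000
R = Δx/(sin θ' − sin θ) = -1.5000
v = R·ω = -1.5000·-0.5000 = 0.7500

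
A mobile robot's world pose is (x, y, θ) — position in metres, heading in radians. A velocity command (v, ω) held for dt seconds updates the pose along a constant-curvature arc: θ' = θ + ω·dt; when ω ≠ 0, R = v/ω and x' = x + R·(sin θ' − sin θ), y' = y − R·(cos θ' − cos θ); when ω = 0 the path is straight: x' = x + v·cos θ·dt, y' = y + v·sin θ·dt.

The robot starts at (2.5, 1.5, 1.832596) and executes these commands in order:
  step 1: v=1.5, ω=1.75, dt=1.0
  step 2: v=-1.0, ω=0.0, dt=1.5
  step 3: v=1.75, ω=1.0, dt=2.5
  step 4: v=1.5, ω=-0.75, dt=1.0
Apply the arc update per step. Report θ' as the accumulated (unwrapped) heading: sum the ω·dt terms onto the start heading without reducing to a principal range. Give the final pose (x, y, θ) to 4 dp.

(4.2900, -1.4014, 5.3326)

step 1: θ'=3.5826 (R=0.8571) → pose (1.3062, 2.0533, 3.5826)
step 2: θ'=3.5826 (straight) → pose (2.6627, 2.6936, 3.5826)
step 3: θ'=6.0826 (R=1.7500) → pose (3.0610, -0.6039, 6.0826)
step 4: θ'=5.3326 (R=-2.0000) → pose (4.2900, -1.4014, 5.3326)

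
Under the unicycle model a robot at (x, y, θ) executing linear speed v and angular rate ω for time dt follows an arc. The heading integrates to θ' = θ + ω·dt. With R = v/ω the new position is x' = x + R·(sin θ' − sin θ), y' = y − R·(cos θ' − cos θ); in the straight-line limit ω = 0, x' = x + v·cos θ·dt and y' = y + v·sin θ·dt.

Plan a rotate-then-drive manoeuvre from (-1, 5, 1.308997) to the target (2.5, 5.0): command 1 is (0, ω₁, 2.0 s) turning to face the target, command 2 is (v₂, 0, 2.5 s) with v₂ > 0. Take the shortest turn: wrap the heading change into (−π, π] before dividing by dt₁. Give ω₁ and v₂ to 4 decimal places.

ω₁ = -0.6545, v₂ = 1.4000

heading to target = atan2(5−5, 2.5−-1) = 0.0000
Δθ = wrap(0.0000 − 1.3090) = -1.3090; ω₁ = Δθ/dt₁ = -0.6545
distance = √((2.5−-1)² + (5−5)²) = 3.5000; v₂ = distance/dt₂ = 1.4000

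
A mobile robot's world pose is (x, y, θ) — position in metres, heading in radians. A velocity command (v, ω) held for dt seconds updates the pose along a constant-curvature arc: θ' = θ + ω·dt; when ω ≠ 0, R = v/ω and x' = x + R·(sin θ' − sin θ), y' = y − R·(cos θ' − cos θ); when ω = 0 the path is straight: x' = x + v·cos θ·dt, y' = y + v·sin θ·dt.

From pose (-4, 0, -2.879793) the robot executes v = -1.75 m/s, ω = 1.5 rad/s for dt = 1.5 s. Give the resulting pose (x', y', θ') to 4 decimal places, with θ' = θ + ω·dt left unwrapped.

(-3.6148, 2.0698, -0.6298)

θ' = -2.8798 + 1.5·1.5 = -0.6298
R = v/ω = -1.75/1.5 = -1.1667
x' = -4 + -1.1667·(sin -0.6298 − sin -2.8798) = -3.6148
y' = 0 − -1.1667·(cos -0.6298 − cos -2.8798) = 2.0698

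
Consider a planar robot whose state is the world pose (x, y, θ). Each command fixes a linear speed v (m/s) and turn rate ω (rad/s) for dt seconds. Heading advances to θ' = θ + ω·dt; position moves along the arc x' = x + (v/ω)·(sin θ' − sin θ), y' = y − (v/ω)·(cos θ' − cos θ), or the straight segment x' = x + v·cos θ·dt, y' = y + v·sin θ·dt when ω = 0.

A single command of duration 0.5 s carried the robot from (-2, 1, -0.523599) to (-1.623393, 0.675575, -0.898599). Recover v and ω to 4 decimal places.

v = 1.0000, ω = -0.7500

Δθ = -0.898599 − -0.523599 = -0.375000
ω = Δθ/dt = -0.375000/0.5 = -0.7500
R = Δx/(sin θ' − sin θ) = -1.3333
v = R·ω = -1.3333·-0.7500 = 1.0000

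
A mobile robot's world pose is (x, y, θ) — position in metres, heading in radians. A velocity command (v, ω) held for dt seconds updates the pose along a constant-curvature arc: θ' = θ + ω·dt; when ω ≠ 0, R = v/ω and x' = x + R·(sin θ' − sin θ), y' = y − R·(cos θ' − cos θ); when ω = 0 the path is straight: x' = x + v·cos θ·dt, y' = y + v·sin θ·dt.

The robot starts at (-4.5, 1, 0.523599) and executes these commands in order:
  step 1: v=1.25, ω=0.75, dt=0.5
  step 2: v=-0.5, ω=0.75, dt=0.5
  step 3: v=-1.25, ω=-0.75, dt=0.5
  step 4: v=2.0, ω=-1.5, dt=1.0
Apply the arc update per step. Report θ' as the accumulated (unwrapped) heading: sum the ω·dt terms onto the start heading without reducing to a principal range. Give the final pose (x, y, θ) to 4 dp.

(-2.6369, 0.9050, -0.6014)

step 1: θ'=0.8986 (R=1.6667) → pose (-4.0292, 1.4055, 0.8986)
step 2: θ'=1.2736 (R=-0.6667) → pose (-4.1450, 1.1856, 1.2736)
step 3: θ'=0.8986 (R=1.6667) → pose (-4.4346, 0.6358, 0.8986)
step 4: θ'=-0.6014 (R=-1.3333) → pose (-2.6369, 0.9050, -0.6014)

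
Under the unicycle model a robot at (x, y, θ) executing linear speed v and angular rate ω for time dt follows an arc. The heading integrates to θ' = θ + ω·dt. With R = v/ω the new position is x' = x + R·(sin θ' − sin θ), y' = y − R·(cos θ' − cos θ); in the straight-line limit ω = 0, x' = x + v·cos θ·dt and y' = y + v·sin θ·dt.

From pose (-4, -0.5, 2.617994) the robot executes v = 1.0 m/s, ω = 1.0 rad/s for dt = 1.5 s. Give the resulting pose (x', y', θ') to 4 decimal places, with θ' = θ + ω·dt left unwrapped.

θ' = 2.6180 + 1.0·1.5 = 4.1180
R = v/ω = 1.0/1.0 = 1.0000
x' = -4 + 1.0000·(sin 4.1180 − sin 2.6180) = -5.3285
y' = -0.5 − 1.0000·(cos 4.1180 − cos 2.6180) = -0.8060

(-5.3285, -0.8060, 4.1180)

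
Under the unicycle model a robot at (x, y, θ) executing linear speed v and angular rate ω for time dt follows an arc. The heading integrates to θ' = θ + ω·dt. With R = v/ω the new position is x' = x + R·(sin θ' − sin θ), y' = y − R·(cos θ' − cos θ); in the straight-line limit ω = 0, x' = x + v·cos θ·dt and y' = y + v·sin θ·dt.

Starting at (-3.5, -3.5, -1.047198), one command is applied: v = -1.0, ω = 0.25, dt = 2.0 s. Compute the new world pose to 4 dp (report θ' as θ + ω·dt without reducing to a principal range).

(-4.8829, -2.0841, -0.5472)

θ' = -1.0472 + 0.25·2.0 = -0.5472
R = v/ω = -1.0/0.25 = -4.0000
x' = -3.5 + -4.0000·(sin -0.5472 − sin -1.0472) = -4.8829
y' = -3.5 − -4.0000·(cos -0.5472 − cos -1.0472) = -2.0841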